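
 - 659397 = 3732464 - 4391861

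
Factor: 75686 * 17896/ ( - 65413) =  - 2^4 * 13^1  *41^1*71^1*2237^1*65413^( - 1 ) = - 1354476656/65413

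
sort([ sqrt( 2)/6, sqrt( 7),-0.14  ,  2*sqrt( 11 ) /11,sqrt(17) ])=[ - 0.14, sqrt(2)/6, 2*sqrt ( 11) /11, sqrt(7 ),sqrt (17) ]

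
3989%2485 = 1504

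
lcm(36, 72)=72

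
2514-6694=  - 4180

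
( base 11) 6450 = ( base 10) 8525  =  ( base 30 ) 9e5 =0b10000101001101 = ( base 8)20515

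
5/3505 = 1/701  =  0.00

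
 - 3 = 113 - 116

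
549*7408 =4066992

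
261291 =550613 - 289322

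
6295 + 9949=16244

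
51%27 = 24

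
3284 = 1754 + 1530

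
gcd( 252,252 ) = 252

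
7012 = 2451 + 4561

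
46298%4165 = 483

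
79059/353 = 79059/353 = 223.96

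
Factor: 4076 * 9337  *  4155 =158129377860=2^2*3^1*5^1 *277^1*1019^1 * 9337^1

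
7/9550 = 7/9550 = 0.00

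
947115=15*63141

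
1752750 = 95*18450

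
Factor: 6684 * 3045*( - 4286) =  - 2^3*3^2*5^1*7^1*29^1*557^1 * 2143^1  =  - 87232015080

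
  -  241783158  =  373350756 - 615133914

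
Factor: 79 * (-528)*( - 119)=4963728 = 2^4*3^1*7^1* 11^1*17^1 * 79^1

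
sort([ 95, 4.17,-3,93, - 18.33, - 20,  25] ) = [ - 20, - 18.33, - 3, 4.17, 25, 93 , 95]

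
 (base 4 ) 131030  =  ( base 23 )3C5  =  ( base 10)1868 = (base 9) 2505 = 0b11101001100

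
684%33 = 24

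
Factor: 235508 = 2^2 * 7^1*13^1*  647^1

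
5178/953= 5 + 413/953   =  5.43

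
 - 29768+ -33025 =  - 62793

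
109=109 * 1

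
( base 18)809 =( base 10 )2601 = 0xA29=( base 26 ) 3m1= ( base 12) 1609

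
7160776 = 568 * 12607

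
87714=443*198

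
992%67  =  54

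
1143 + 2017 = 3160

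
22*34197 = 752334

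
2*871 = 1742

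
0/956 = 0  =  0.00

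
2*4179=8358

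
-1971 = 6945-8916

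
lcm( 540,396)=5940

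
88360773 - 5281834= 83078939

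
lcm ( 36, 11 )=396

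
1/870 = 1/870 = 0.00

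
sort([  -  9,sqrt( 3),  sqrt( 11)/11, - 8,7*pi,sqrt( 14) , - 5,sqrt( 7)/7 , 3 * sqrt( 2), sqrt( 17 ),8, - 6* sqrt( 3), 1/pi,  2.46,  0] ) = [ - 6*sqrt(3), - 9, - 8, - 5,0, sqrt( 11 )/11,1/pi,sqrt(7)/7,sqrt( 3),  2.46, sqrt( 14) , sqrt( 17), 3*sqrt( 2),  8,  7*pi] 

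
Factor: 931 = 7^2*19^1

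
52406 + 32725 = 85131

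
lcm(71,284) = 284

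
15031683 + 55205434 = 70237117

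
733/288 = 733/288 = 2.55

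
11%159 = 11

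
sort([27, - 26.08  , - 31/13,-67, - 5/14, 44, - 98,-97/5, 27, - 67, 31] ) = [- 98,- 67,-67,-26.08, -97/5,-31/13, - 5/14,27,27,31, 44]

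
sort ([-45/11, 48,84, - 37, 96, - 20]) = [ - 37,- 20, - 45/11, 48, 84, 96 ]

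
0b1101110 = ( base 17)68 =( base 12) 92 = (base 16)6E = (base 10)110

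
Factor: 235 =5^1*47^1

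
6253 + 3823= 10076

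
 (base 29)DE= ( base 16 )187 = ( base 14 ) 1DD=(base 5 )3031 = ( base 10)391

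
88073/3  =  88073/3 = 29357.67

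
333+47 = 380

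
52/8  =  13/2=   6.50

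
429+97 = 526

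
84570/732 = 115 + 65/122 =115.53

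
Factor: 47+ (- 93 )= -46 = -2^1*23^1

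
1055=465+590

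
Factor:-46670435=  - 5^1*7^1* 79^1*16879^1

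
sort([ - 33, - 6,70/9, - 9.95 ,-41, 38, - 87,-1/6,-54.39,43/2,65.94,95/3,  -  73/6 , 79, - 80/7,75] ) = [ - 87, - 54.39, - 41,-33, - 73/6,-80/7, - 9.95,-6,-1/6, 70/9, 43/2,95/3,38,65.94,75,79]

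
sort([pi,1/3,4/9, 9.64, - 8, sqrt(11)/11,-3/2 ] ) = [ - 8, - 3/2,  sqrt( 11)/11, 1/3,  4/9,pi, 9.64 ]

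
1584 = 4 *396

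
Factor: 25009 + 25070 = 3^1*16693^1 = 50079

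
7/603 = 7/603 = 0.01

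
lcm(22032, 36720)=110160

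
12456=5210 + 7246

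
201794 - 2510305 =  - 2308511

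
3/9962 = 3/9962 = 0.00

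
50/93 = 50/93= 0.54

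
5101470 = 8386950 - 3285480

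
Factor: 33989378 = 2^1*16994689^1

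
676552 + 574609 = 1251161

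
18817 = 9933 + 8884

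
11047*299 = 3303053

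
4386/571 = 7 + 389/571 = 7.68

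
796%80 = 76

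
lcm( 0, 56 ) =0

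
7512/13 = 577+11/13 = 577.85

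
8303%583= 141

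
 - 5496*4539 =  - 24946344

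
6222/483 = 2074/161= 12.88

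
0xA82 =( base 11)2026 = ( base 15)be5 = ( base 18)858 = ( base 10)2690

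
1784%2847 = 1784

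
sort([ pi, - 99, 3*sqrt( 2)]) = [ - 99, pi,3*sqrt (2)]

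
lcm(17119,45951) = 873069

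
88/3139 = 88/3139=0.03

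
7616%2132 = 1220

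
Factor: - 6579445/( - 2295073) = 5^1*11^( - 1)*37^( - 1)*5639^( - 1)*1315889^1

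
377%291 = 86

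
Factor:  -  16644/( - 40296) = 19/46 = 2^ ( - 1)*19^1*23^(-1)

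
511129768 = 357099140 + 154030628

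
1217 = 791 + 426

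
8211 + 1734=9945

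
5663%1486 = 1205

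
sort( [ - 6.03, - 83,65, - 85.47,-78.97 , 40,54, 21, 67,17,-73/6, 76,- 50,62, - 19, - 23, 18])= [ - 85.47, - 83,-78.97,  -  50,-23, - 19,-73/6, - 6.03, 17,18, 21, 40 , 54, 62,65, 67,  76] 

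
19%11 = 8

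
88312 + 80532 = 168844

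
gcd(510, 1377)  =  51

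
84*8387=704508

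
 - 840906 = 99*( - 8494 )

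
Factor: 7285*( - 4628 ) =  - 33714980 = - 2^2*5^1*13^1*31^1*  47^1*89^1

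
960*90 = 86400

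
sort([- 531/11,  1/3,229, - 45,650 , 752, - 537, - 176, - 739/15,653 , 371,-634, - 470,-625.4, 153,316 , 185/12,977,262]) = [ - 634, - 625.4, - 537,-470, - 176, - 739/15, - 531/11, - 45,1/3, 185/12, 153,229 , 262,316,371, 650, 653, 752,977] 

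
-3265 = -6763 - - 3498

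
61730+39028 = 100758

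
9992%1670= 1642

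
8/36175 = 8/36175 =0.00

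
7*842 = 5894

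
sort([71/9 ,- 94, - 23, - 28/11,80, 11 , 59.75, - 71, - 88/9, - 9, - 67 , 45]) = [ - 94, - 71, - 67, - 23, - 88/9, - 9, - 28/11, 71/9, 11, 45, 59.75,80 ] 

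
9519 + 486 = 10005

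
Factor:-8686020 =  - 2^2 * 3^1*5^1*7^1*20681^1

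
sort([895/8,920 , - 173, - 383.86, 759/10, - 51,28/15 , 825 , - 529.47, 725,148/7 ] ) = [ - 529.47, - 383.86, -173,-51,  28/15, 148/7, 759/10, 895/8,  725, 825,920]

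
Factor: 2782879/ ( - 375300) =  - 2^( - 2)*3^ ( - 3 )*5^(  -  2)*11^2*109^1*139^ ( - 1)*211^1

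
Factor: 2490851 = 11^1*127^1*1783^1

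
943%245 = 208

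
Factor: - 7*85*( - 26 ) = 15470 = 2^1*5^1*7^1*13^1*17^1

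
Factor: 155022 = 2^1*3^1*7^1*3691^1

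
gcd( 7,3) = 1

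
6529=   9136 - 2607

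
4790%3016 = 1774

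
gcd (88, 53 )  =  1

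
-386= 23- 409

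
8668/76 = 114 + 1/19 = 114.05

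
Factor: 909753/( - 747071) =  - 69981/57467 = -3^1*23327^1*57467^( - 1)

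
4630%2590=2040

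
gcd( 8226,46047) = 3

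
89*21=1869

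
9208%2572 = 1492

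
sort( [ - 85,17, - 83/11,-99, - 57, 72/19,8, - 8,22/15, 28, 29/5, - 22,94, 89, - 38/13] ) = [ - 99, - 85, - 57, - 22, - 8, - 83/11, - 38/13, 22/15,  72/19,  29/5,8, 17,28,89, 94]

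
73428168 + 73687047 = 147115215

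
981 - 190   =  791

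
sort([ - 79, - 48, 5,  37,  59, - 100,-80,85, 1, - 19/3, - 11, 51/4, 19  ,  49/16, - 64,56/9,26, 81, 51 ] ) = [ - 100, - 80, - 79, - 64, - 48,-11, - 19/3, 1,49/16,5,56/9,51/4,19,26, 37, 51,59, 81,85]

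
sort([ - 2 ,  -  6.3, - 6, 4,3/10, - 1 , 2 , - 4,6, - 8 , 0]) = [ - 8, - 6.3, - 6, - 4, - 2, - 1 , 0, 3/10,2, 4, 6]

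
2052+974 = 3026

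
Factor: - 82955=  - 5^1*47^1* 353^1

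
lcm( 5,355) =355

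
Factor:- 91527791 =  - 211^1*433781^1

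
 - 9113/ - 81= 112 + 41/81 = 112.51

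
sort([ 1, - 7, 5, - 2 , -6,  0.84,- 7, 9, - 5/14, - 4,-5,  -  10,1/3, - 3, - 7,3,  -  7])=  [ - 10, - 7  , - 7, - 7 , - 7,-6, - 5,  -  4,- 3,  -  2, - 5/14, 1/3,0.84, 1, 3, 5 , 9]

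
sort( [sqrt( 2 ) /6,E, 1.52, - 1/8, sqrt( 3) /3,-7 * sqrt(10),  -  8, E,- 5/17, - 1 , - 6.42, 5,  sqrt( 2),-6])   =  [ - 7*sqrt(10),-8, -6.42,- 6, - 1 , - 5/17,- 1/8,sqrt( 2) /6,  sqrt( 3)/3, sqrt( 2 ), 1.52,E, E, 5]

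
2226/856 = 1113/428 = 2.60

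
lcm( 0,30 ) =0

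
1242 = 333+909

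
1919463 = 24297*79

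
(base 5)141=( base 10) 46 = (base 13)37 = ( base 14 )34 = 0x2E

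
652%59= 3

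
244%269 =244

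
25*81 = 2025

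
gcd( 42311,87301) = 1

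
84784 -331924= - 247140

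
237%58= 5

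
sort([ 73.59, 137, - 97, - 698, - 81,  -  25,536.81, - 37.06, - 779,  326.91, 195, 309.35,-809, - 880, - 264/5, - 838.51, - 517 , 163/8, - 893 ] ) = [ - 893,-880,-838.51, - 809,- 779, - 698, - 517, - 97, - 81, - 264/5, - 37.06, - 25 , 163/8, 73.59 , 137, 195,309.35, 326.91,536.81 ]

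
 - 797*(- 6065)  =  4833805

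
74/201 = 74/201 = 0.37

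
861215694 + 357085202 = 1218300896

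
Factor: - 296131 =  - 11^1*26921^1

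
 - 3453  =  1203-4656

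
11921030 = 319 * 37370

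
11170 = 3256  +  7914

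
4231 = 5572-1341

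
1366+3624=4990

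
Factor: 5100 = 2^2*3^1*5^2*17^1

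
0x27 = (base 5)124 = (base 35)14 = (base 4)213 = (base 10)39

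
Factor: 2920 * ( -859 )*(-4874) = 12225356720=2^4*5^1*73^1*859^1*2437^1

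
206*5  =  1030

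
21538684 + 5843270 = 27381954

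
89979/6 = 29993/2 = 14996.50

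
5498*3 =16494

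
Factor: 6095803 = 7^1*461^1*1889^1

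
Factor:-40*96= -3840 = - 2^8*3^1* 5^1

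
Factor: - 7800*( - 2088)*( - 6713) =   -  2^6*3^3*5^2*7^2 * 13^1*29^1*137^1 = -109330603200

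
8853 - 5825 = 3028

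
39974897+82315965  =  122290862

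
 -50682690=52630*( - 963) 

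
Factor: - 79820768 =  - 2^5*41^1*83^1*733^1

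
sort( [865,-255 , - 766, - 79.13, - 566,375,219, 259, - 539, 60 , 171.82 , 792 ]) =[ - 766, - 566, - 539, - 255, - 79.13, 60 , 171.82, 219,  259 , 375, 792, 865 ]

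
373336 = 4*93334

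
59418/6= 9903 = 9903.00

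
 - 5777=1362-7139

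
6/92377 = 6/92377  =  0.00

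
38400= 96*400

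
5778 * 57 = 329346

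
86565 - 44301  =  42264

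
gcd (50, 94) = 2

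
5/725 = 1/145 = 0.01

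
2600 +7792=10392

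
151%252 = 151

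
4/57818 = 2/28909 =0.00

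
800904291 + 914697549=1715601840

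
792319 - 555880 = 236439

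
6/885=2/295= 0.01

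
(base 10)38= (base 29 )19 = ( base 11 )35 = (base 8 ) 46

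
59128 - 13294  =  45834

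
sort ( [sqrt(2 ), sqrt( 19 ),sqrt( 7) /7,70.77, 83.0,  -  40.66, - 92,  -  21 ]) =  [-92,  -  40.66,-21, sqrt (7 ) /7, sqrt (2 ),sqrt( 19 ),70.77,83.0]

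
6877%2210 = 247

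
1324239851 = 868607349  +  455632502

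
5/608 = 5/608  =  0.01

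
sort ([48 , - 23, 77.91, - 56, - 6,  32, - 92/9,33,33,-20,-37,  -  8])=[-56, - 37, -23, - 20 ,-92/9, - 8, - 6,32, 33,33,48,  77.91]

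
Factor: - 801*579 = -463779 = -  3^3*89^1*193^1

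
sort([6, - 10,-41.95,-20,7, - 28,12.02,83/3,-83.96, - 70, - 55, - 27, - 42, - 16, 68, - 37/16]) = [ - 83.96 , - 70,-55, - 42, - 41.95,- 28, - 27, - 20,-16, - 10, - 37/16,6, 7,12.02,83/3, 68]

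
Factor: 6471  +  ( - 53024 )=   -  46553= -  13^1*3581^1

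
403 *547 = 220441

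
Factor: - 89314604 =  - 2^2*293^1*76207^1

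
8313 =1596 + 6717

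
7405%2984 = 1437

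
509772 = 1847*276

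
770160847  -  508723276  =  261437571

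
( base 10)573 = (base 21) 166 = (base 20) 18d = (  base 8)1075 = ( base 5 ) 4243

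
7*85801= 600607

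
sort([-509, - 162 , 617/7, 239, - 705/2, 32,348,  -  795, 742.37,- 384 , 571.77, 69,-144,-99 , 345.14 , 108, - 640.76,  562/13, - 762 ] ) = [  -  795 , - 762,  -  640.76,  -  509,  -  384, - 705/2, - 162, - 144,  -  99 , 32,562/13, 69,617/7, 108, 239, 345.14, 348, 571.77, 742.37] 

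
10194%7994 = 2200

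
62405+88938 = 151343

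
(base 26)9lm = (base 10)6652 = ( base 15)1E87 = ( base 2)1100111111100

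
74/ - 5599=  - 74/5599= - 0.01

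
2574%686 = 516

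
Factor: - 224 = -2^5*7^1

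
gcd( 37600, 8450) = 50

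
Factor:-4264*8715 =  - 37160760 = - 2^3*3^1 * 5^1*7^1* 13^1*41^1*83^1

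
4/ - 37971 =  - 1 + 37967/37971= -  0.00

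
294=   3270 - 2976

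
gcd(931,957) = 1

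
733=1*733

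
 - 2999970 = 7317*( - 410)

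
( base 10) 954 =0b1110111010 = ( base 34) s2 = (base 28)162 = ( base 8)1672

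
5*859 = 4295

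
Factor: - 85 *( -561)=47685 = 3^1*5^1*11^1 * 17^2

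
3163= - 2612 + 5775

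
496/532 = 124/133   =  0.93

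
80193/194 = 413+ 71/194 = 413.37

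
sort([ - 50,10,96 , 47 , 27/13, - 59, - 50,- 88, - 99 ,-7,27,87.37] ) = [ - 99, - 88,-59  , - 50, - 50, - 7, 27/13,10, 27, 47, 87.37,96]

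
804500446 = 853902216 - 49401770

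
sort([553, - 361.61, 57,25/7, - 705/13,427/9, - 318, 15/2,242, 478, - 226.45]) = [ - 361.61, - 318,- 226.45, - 705/13,25/7, 15/2 , 427/9,57, 242  ,  478, 553]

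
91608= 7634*12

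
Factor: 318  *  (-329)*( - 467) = 2^1 * 3^1*7^1 * 47^1 * 53^1*467^1 = 48858474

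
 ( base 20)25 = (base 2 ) 101101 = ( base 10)45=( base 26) 1j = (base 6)113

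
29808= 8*3726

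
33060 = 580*57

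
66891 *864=57793824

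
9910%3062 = 724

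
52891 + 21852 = 74743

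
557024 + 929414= 1486438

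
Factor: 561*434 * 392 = 95441808= 2^4 * 3^1 * 7^3*11^1 * 17^1*31^1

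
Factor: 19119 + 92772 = 3^1 * 13^1*19^1*151^1 = 111891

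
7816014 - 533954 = 7282060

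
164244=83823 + 80421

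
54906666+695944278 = 750850944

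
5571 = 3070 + 2501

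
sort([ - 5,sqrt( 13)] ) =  [-5,sqrt ( 13) ]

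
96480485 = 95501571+978914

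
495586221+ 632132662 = 1127718883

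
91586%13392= 11234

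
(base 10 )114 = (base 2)1110010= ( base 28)42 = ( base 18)66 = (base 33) 3F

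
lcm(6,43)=258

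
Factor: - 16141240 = - 2^3*5^1*457^1*883^1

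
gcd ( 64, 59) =1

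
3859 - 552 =3307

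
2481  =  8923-6442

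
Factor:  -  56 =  - 2^3*7^1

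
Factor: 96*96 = 9216 =2^10*3^2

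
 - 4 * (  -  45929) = 183716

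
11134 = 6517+4617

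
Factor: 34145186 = 2^1*17072593^1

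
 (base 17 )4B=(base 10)79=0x4f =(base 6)211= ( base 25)34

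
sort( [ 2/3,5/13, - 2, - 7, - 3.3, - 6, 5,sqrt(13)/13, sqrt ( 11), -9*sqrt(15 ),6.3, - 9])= [-9 *sqrt( 15),  -  9,-7, - 6 , - 3.3,-2,sqrt (13 )/13,5/13,2/3,sqrt( 11 ), 5,6.3]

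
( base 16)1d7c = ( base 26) b48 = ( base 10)7548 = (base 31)7qf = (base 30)8BI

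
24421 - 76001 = - 51580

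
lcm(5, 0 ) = 0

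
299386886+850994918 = 1150381804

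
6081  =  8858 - 2777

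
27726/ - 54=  - 4621/9= - 513.44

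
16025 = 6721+9304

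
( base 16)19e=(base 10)414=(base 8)636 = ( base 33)ci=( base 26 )fo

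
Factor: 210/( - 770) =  - 3/11=- 3^1 * 11^( -1 )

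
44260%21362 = 1536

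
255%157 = 98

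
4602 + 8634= 13236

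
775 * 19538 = 15141950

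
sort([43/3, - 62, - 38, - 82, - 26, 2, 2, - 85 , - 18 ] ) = [ - 85 , - 82,-62, - 38 , - 26, - 18 , 2,  2 , 43/3] 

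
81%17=13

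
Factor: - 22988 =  - 2^2*7^1*821^1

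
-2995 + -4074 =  - 7069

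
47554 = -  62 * ( - 767 )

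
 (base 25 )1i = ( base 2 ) 101011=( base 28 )1F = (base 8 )53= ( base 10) 43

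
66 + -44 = 22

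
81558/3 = 27186 =27186.00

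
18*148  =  2664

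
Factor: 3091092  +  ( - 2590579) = 13^1*38501^1 = 500513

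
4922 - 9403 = -4481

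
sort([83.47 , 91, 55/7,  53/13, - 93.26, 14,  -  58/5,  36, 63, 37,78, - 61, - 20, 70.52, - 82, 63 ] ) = [-93.26, - 82,-61, - 20, - 58/5, 53/13, 55/7,  14,36, 37, 63, 63,70.52 , 78, 83.47, 91 ]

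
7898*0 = 0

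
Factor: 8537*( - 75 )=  -640275 = - 3^1*5^2*8537^1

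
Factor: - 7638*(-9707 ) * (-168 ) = -2^4*3^2*7^1 * 17^1*19^1* 67^1 * 571^1 = - 12455867088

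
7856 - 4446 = 3410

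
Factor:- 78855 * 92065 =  - 7259785575  =  -3^1 *5^2 * 7^1 *751^1 * 18413^1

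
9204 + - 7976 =1228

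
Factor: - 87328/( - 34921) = 2^5 * 47^(- 1)*743^(-1)*2729^1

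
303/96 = 3 + 5/32 = 3.16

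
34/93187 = 34/93187 = 0.00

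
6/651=2/217=0.01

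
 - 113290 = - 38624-74666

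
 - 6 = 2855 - 2861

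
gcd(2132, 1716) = 52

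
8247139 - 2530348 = 5716791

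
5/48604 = 5/48604 = 0.00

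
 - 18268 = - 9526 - 8742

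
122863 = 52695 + 70168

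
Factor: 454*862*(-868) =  - 339690064  =  - 2^4*7^1*31^1*227^1*431^1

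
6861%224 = 141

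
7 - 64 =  - 57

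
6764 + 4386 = 11150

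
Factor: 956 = 2^2*239^1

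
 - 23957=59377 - 83334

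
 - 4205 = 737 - 4942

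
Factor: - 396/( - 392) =2^ (-1)* 3^2*7^ ( - 2 ) *11^1 = 99/98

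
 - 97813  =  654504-752317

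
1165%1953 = 1165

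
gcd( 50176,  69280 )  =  32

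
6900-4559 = 2341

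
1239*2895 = 3586905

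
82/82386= 41/41193 = 0.00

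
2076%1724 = 352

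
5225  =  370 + 4855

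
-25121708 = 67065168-92186876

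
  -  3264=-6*544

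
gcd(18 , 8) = 2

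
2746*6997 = 19213762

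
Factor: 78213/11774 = 93/14=2^ ( -1)*3^1 * 7^( - 1)*31^1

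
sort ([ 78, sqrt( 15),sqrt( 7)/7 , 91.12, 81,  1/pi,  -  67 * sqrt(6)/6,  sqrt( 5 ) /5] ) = [-67*sqrt( 6)/6 , 1/pi,sqrt(7 )/7,sqrt ( 5 )/5,sqrt ( 15) , 78, 81,91.12]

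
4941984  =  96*51479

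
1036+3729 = 4765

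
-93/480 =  - 1 + 129/160 = - 0.19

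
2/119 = 2/119 = 0.02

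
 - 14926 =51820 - 66746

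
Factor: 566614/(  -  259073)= -982/449 =- 2^1 * 449^(-1 )*491^1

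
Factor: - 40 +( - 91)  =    -  131^1=- 131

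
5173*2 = 10346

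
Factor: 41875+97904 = 3^3*31^1*167^1 = 139779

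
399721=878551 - 478830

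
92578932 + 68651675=161230607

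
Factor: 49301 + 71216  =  120517 = 19^1*6343^1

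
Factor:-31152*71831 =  - 2^4*3^1*11^1*59^1*109^1*659^1=-2237679312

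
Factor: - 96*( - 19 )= 2^5*3^1*19^1 = 1824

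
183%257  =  183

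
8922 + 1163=10085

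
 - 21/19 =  - 21/19 =-1.11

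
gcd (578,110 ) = 2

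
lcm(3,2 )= 6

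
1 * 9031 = 9031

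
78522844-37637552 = 40885292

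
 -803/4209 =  - 1+ 3406/4209= - 0.19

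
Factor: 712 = 2^3*89^1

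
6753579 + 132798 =6886377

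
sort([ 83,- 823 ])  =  [ - 823 , 83 ] 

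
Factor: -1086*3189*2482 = -8595796428= -2^2*3^2*17^1*73^1*181^1*1063^1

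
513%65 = 58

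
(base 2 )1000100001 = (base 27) k5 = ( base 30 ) I5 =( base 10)545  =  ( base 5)4140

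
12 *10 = 120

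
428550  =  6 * 71425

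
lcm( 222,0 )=0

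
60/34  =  1 + 13/17 = 1.76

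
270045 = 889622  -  619577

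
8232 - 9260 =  - 1028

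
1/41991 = 1/41991 = 0.00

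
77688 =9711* 8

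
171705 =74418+97287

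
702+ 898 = 1600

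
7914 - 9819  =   - 1905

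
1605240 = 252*6370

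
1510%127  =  113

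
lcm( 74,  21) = 1554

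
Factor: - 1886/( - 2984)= 943/1492  =  2^ ( - 2)*23^1*41^1 * 373^( - 1)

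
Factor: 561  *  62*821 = 28556022 = 2^1*  3^1*11^1*17^1 *31^1*821^1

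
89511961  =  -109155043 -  - 198667004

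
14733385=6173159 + 8560226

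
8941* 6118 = 54701038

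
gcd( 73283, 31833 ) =1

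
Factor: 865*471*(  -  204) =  - 83112660 = -2^2*3^2*5^1*17^1*157^1*173^1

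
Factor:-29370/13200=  - 89/40= -2^( -3)*5^( -1) * 89^1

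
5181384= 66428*78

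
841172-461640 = 379532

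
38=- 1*( - 38 ) 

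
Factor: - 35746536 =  - 2^3*3^1 * 7^1*212777^1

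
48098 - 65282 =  - 17184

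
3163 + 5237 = 8400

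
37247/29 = 37247/29= 1284.38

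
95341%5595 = 226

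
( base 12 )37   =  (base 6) 111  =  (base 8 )53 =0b101011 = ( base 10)43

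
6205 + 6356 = 12561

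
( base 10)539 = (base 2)1000011011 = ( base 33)GB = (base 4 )20123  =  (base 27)jq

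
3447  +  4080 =7527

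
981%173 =116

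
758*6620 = 5017960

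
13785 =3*4595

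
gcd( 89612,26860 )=4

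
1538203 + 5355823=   6894026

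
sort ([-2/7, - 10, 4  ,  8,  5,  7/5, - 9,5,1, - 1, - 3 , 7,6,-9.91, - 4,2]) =[ -10 ,-9.91, - 9, - 4, - 3,  -  1, - 2/7,1,  7/5,2,4, 5,5,  6, 7,  8]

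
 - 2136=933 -3069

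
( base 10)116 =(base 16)74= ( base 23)51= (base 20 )5g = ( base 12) 98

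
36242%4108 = 3378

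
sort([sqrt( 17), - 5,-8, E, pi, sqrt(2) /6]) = [ - 8,- 5,sqrt( 2) /6, E, pi, sqrt ( 17) ]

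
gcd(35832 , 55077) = 3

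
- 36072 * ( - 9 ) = 324648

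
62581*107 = 6696167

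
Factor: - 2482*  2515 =-6242230 =- 2^1*5^1*17^1 * 73^1*503^1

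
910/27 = 33  +  19/27  =  33.70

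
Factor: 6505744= 2^4*7^1*29^1*2003^1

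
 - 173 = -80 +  - 93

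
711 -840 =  - 129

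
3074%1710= 1364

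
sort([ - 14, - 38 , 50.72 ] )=[-38, - 14, 50.72 ] 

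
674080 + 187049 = 861129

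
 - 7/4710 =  - 1 + 4703/4710 = -  0.00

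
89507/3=89507/3  =  29835.67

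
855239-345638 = 509601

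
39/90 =13/30 = 0.43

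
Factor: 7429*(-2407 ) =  - 17^1 * 19^1*23^1*29^1 * 83^1 =-17881603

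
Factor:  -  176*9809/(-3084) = 2^2*3^ ( - 1) * 11^1*17^1* 257^ ( - 1)*577^1 = 431596/771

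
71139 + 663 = 71802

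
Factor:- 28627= -28627^1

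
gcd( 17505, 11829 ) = 3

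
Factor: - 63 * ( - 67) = 3^2*7^1 * 67^1 = 4221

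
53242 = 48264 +4978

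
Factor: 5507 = 5507^1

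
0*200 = 0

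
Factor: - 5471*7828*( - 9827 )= 420860811076 = 2^2*19^1*31^1 *103^1 * 317^1*5471^1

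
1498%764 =734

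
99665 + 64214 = 163879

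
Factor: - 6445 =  - 5^1*1289^1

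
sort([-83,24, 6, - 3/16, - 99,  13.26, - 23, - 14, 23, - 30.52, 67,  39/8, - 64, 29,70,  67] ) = [  -  99,-83, - 64, - 30.52, -23,- 14,-3/16, 39/8  ,  6, 13.26 , 23, 24, 29,67, 67, 70 ] 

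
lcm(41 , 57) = 2337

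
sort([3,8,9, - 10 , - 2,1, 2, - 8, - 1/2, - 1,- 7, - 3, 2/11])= [ - 10, - 8,  -  7, - 3, - 2,  -  1,  -  1/2,2/11, 1,2, 3, 8,9 ] 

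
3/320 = 3/320  =  0.01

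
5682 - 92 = 5590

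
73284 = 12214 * 6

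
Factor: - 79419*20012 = - 1589333028 = - 2^2*3^1*23^1* 1151^1*5003^1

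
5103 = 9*567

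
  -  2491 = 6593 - 9084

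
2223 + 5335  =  7558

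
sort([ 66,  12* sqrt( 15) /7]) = [ 12*sqrt(15 )/7,  66 ]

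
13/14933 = 13/14933=0.00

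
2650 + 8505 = 11155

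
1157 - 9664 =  - 8507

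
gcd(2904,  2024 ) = 88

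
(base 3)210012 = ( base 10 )572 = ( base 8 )1074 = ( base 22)140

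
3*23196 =69588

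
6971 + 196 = 7167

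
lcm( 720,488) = 43920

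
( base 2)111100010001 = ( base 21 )8fe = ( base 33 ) 3ht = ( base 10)3857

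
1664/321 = 1664/321 = 5.18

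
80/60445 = 16/12089 =0.00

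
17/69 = 17/69 = 0.25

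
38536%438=430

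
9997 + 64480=74477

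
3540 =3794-254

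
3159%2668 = 491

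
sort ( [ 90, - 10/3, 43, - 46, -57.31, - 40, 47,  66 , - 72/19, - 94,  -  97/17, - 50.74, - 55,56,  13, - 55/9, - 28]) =[ - 94, - 57.31,  -  55, -50.74, - 46, - 40,-28, - 55/9, - 97/17, - 72/19, - 10/3, 13, 43, 47,  56, 66, 90] 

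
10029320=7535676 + 2493644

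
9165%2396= 1977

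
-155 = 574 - 729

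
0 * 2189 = 0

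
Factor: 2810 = 2^1* 5^1*281^1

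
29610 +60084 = 89694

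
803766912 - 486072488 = 317694424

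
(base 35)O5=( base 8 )1515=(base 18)2ah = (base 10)845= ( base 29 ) 104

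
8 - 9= - 1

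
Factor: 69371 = 69371^1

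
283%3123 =283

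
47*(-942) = -44274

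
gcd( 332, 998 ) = 2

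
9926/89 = 9926/89 =111.53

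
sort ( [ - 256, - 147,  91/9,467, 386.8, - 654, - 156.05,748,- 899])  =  [ - 899,  -  654, - 256, - 156.05,  -  147,91/9, 386.8,467,748]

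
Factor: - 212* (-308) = 2^4*7^1*11^1*53^1 = 65296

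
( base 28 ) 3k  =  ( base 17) 62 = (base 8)150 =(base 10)104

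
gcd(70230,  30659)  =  1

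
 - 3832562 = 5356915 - 9189477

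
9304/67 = 9304/67 = 138.87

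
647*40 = 25880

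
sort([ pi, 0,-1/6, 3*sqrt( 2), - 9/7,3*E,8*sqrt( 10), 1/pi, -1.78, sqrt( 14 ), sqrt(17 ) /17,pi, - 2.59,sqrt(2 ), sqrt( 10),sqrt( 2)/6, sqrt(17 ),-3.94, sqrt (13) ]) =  [-3.94,-2.59, - 1.78 ,  -  9/7,-1/6,0, sqrt( 2 ) /6,  sqrt(17)/17,  1/pi,sqrt( 2 ), pi, pi, sqrt(10),sqrt(13),sqrt ( 14 ),sqrt(17),  3 * sqrt( 2),3*E, 8*sqrt ( 10) ] 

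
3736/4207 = 3736/4207=0.89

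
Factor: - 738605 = -5^1*7^1*47^1 * 449^1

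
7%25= 7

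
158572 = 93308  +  65264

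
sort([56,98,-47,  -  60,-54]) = [ - 60,  -  54, - 47,  56,98]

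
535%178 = 1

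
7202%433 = 274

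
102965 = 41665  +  61300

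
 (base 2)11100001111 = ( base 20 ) 4A7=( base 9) 2427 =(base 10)1807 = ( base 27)2cp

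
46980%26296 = 20684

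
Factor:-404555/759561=-3^(  -  1)*5^1*11^ ( - 1 )*23017^(-1 ) * 80911^1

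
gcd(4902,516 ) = 258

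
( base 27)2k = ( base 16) 4a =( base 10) 74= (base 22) 38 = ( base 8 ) 112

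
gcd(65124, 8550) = 18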